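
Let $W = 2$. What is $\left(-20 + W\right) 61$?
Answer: $-1098$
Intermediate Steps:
$\left(-20 + W\right) 61 = \left(-20 + 2\right) 61 = \left(-18\right) 61 = -1098$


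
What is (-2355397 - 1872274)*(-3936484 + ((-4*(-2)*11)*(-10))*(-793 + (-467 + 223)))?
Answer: 12784155801004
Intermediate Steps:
(-2355397 - 1872274)*(-3936484 + ((-4*(-2)*11)*(-10))*(-793 + (-467 + 223))) = -4227671*(-3936484 + ((8*11)*(-10))*(-793 - 244)) = -4227671*(-3936484 + (88*(-10))*(-1037)) = -4227671*(-3936484 - 880*(-1037)) = -4227671*(-3936484 + 912560) = -4227671*(-3023924) = 12784155801004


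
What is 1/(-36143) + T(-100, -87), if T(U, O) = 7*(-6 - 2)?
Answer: -2024009/36143 ≈ -56.000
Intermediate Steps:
T(U, O) = -56 (T(U, O) = 7*(-8) = -56)
1/(-36143) + T(-100, -87) = 1/(-36143) - 56 = -1/36143 - 56 = -2024009/36143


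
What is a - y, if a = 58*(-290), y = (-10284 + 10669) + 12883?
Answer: -30088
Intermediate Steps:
y = 13268 (y = 385 + 12883 = 13268)
a = -16820
a - y = -16820 - 1*13268 = -16820 - 13268 = -30088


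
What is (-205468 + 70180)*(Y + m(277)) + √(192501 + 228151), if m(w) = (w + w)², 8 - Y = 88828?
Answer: -29505771648 + 2*√105163 ≈ -2.9506e+10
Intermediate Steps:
Y = -88820 (Y = 8 - 1*88828 = 8 - 88828 = -88820)
m(w) = 4*w² (m(w) = (2*w)² = 4*w²)
(-205468 + 70180)*(Y + m(277)) + √(192501 + 228151) = (-205468 + 70180)*(-88820 + 4*277²) + √(192501 + 228151) = -135288*(-88820 + 4*76729) + √420652 = -135288*(-88820 + 306916) + 2*√105163 = -135288*218096 + 2*√105163 = -29505771648 + 2*√105163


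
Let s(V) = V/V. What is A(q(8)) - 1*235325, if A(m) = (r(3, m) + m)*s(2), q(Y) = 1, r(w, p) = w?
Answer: -235321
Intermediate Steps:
s(V) = 1
A(m) = 3 + m (A(m) = (3 + m)*1 = 3 + m)
A(q(8)) - 1*235325 = (3 + 1) - 1*235325 = 4 - 235325 = -235321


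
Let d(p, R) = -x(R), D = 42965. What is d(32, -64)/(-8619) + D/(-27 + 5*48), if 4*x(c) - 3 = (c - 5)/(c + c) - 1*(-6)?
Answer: 63200570531/313317888 ≈ 201.71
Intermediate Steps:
x(c) = 9/4 + (-5 + c)/(8*c) (x(c) = ¾ + ((c - 5)/(c + c) - 1*(-6))/4 = ¾ + ((-5 + c)/((2*c)) + 6)/4 = ¾ + ((-5 + c)*(1/(2*c)) + 6)/4 = ¾ + ((-5 + c)/(2*c) + 6)/4 = ¾ + (6 + (-5 + c)/(2*c))/4 = ¾ + (3/2 + (-5 + c)/(8*c)) = 9/4 + (-5 + c)/(8*c))
d(p, R) = -(-5 + 19*R)/(8*R)
d(32, -64)/(-8619) + D/(-27 + 5*48) = ((⅛)*(5 - 19*(-64))/(-64))/(-8619) + 42965/(-27 + 5*48) = ((⅛)*(-1/64)*(5 + 1216))*(-1/8619) + 42965/(-27 + 240) = ((⅛)*(-1/64)*1221)*(-1/8619) + 42965/213 = -1221/512*(-1/8619) + 42965*(1/213) = 407/1470976 + 42965/213 = 63200570531/313317888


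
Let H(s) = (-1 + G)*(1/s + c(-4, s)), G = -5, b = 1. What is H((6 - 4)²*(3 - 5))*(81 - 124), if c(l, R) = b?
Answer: 903/4 ≈ 225.75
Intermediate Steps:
c(l, R) = 1
H(s) = -6 - 6/s (H(s) = (-1 - 5)*(1/s + 1) = -6*(1 + 1/s) = -6 - 6/s)
H((6 - 4)²*(3 - 5))*(81 - 124) = (-6 - 6*1/((3 - 5)*(6 - 4)²))*(81 - 124) = (-6 - 6/(2²*(-2)))*(-43) = (-6 - 6/(4*(-2)))*(-43) = (-6 - 6/(-8))*(-43) = (-6 - 6*(-⅛))*(-43) = (-6 + ¾)*(-43) = -21/4*(-43) = 903/4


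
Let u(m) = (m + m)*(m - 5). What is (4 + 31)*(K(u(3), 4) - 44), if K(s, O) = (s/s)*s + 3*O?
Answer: -1540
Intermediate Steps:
u(m) = 2*m*(-5 + m) (u(m) = (2*m)*(-5 + m) = 2*m*(-5 + m))
K(s, O) = s + 3*O (K(s, O) = 1*s + 3*O = s + 3*O)
(4 + 31)*(K(u(3), 4) - 44) = (4 + 31)*((2*3*(-5 + 3) + 3*4) - 44) = 35*((2*3*(-2) + 12) - 44) = 35*((-12 + 12) - 44) = 35*(0 - 44) = 35*(-44) = -1540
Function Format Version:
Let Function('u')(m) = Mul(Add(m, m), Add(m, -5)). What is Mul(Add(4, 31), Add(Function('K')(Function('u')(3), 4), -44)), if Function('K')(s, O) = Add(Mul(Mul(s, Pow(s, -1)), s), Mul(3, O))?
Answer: -1540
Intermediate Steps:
Function('u')(m) = Mul(2, m, Add(-5, m)) (Function('u')(m) = Mul(Mul(2, m), Add(-5, m)) = Mul(2, m, Add(-5, m)))
Function('K')(s, O) = Add(s, Mul(3, O)) (Function('K')(s, O) = Add(Mul(1, s), Mul(3, O)) = Add(s, Mul(3, O)))
Mul(Add(4, 31), Add(Function('K')(Function('u')(3), 4), -44)) = Mul(Add(4, 31), Add(Add(Mul(2, 3, Add(-5, 3)), Mul(3, 4)), -44)) = Mul(35, Add(Add(Mul(2, 3, -2), 12), -44)) = Mul(35, Add(Add(-12, 12), -44)) = Mul(35, Add(0, -44)) = Mul(35, -44) = -1540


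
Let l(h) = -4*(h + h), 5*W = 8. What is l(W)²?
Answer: 4096/25 ≈ 163.84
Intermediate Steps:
W = 8/5 (W = (⅕)*8 = 8/5 ≈ 1.6000)
l(h) = -8*h
l(W)² = (-8*8/5)² = (-64/5)² = 4096/25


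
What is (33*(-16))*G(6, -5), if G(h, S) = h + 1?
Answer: -3696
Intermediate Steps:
G(h, S) = 1 + h
(33*(-16))*G(6, -5) = (33*(-16))*(1 + 6) = -528*7 = -3696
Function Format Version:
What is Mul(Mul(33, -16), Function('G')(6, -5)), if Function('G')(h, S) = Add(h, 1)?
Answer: -3696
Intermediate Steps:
Function('G')(h, S) = Add(1, h)
Mul(Mul(33, -16), Function('G')(6, -5)) = Mul(Mul(33, -16), Add(1, 6)) = Mul(-528, 7) = -3696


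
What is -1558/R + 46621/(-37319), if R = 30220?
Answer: -733514811/563890090 ≈ -1.3008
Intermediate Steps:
-1558/R + 46621/(-37319) = -1558/30220 + 46621/(-37319) = -1558*1/30220 + 46621*(-1/37319) = -779/15110 - 46621/37319 = -733514811/563890090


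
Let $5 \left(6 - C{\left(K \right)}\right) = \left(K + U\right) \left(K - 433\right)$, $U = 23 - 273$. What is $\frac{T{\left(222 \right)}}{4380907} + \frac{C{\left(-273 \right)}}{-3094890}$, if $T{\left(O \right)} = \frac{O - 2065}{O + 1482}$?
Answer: $\frac{2156598899883}{90389501768200} \approx 0.023859$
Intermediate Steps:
$U = -250$ ($U = 23 - 273 = -250$)
$T{\left(O \right)} = \frac{-2065 + O}{1482 + O}$
$C{\left(K \right)} = 6 - \frac{\left(-433 + K\right) \left(-250 + K\right)}{5}$ ($C{\left(K \right)} = 6 - \frac{\left(K - 250\right) \left(K - 433\right)}{5} = 6 - \frac{\left(-250 + K\right) \left(-433 + K\right)}{5} = 6 - \frac{\left(-433 + K\right) \left(-250 + K\right)}{5}$)
$\frac{T{\left(222 \right)}}{4380907} + \frac{C{\left(-273 \right)}}{-3094890} = \frac{\frac{1}{1482 + 222} \left(-2065 + 222\right)}{4380907} + \frac{-21644 - \frac{\left(-273\right)^{2}}{5} + \frac{683}{5} \left(-273\right)}{-3094890} = \frac{1}{1704} \left(-1843\right) \frac{1}{4380907} + \left(-21644 - \frac{74529}{5} - \frac{186459}{5}\right) \left(- \frac{1}{3094890}\right) = \left(- \frac{1843}{1704}\right) \frac{1}{4380907} - - \frac{184604}{7737225} = - \frac{1843}{7465065528} + \frac{184604}{7737225} = \frac{2156598899883}{90389501768200}$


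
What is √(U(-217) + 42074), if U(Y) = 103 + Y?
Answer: 2*√10490 ≈ 204.84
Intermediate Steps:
√(U(-217) + 42074) = √((103 - 217) + 42074) = √(-114 + 42074) = √41960 = 2*√10490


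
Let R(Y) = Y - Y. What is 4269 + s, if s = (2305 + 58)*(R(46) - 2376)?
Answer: -5610219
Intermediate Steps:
R(Y) = 0
s = -5614488 (s = (2305 + 58)*(0 - 2376) = 2363*(-2376) = -5614488)
4269 + s = 4269 - 5614488 = -5610219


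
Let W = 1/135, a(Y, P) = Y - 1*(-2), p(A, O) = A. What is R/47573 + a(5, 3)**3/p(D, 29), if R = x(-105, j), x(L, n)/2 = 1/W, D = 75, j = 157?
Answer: 16337789/3567975 ≈ 4.5790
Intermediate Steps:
a(Y, P) = 2 + Y (a(Y, P) = Y + 2 = 2 + Y)
W = 1/135 ≈ 0.0074074
x(L, n) = 270 (x(L, n) = 2/(1/135) = 2*135 = 270)
R = 270
R/47573 + a(5, 3)**3/p(D, 29) = 270/47573 + (2 + 5)**3/75 = 270*(1/47573) + 7**3*(1/75) = 270/47573 + 343*(1/75) = 270/47573 + 343/75 = 16337789/3567975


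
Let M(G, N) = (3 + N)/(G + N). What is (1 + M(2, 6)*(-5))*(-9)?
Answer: 333/8 ≈ 41.625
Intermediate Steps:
M(G, N) = (3 + N)/(G + N)
(1 + M(2, 6)*(-5))*(-9) = (1 + ((3 + 6)/(2 + 6))*(-5))*(-9) = (1 + (9/8)*(-5))*(-9) = (1 - 45/8)*(-9) = -37/8*(-9) = 333/8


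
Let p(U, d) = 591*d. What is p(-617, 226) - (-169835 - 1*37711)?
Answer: 341112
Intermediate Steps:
p(-617, 226) - (-169835 - 1*37711) = 591*226 - (-169835 - 1*37711) = 133566 - (-169835 - 37711) = 133566 - 1*(-207546) = 133566 + 207546 = 341112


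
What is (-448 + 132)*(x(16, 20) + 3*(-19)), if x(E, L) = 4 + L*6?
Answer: -21172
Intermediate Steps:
x(E, L) = 4 + 6*L
(-448 + 132)*(x(16, 20) + 3*(-19)) = (-448 + 132)*((4 + 6*20) + 3*(-19)) = -316*((4 + 120) - 57) = -316*(124 - 57) = -316*67 = -21172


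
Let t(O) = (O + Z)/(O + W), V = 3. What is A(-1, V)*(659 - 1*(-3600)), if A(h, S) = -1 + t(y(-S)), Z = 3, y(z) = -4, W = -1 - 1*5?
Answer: -38331/10 ≈ -3833.1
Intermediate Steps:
W = -6 (W = -1 - 5 = -6)
t(O) = (3 + O)/(-6 + O) (t(O) = (O + 3)/(O - 6) = (3 + O)/(-6 + O))
A(h, S) = -9/10 (A(h, S) = -1 + (3 - 4)/(-6 - 4) = -1 - 1/(-10) = -1 - ⅒*(-1) = -1 + ⅒ = -9/10)
A(-1, V)*(659 - 1*(-3600)) = -9*(659 - 1*(-3600))/10 = -9*(659 + 3600)/10 = -9/10*4259 = -38331/10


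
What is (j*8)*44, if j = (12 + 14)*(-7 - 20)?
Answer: -247104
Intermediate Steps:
j = -702 (j = 26*(-27) = -702)
(j*8)*44 = -702*8*44 = -5616*44 = -247104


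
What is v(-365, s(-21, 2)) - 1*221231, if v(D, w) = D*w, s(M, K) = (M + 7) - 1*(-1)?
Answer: -216486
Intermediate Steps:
s(M, K) = 8 + M (s(M, K) = (7 + M) + 1 = 8 + M)
v(-365, s(-21, 2)) - 1*221231 = -365*(8 - 21) - 1*221231 = -365*(-13) - 221231 = 4745 - 221231 = -216486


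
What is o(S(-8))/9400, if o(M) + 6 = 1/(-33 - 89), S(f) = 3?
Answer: -733/1146800 ≈ -0.00063917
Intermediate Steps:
o(M) = -733/122 (o(M) = -6 + 1/(-33 - 89) = -6 + 1/(-122) = -6 - 1/122 = -733/122)
o(S(-8))/9400 = -733/122/9400 = -733/122*1/9400 = -733/1146800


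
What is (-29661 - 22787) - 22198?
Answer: -74646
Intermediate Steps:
(-29661 - 22787) - 22198 = -52448 - 22198 = -74646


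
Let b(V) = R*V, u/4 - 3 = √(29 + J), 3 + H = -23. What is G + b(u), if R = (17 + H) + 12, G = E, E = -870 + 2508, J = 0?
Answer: 1674 + 12*√29 ≈ 1738.6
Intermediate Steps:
H = -26 (H = -3 - 23 = -26)
E = 1638
u = 12 + 4*√29 (u = 12 + 4*√(29 + 0) = 12 + 4*√29 ≈ 33.541)
G = 1638
R = 3 (R = (17 - 26) + 12 = -9 + 12 = 3)
b(V) = 3*V
G + b(u) = 1638 + 3*(12 + 4*√29) = 1638 + (36 + 12*√29) = 1674 + 12*√29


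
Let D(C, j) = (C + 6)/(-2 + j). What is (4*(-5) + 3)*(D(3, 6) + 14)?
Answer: -1105/4 ≈ -276.25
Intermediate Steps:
D(C, j) = (6 + C)/(-2 + j)
(4*(-5) + 3)*(D(3, 6) + 14) = (4*(-5) + 3)*((6 + 3)/(-2 + 6) + 14) = (-20 + 3)*(9/4 + 14) = -17*((¼)*9 + 14) = -17*(9/4 + 14) = -17*65/4 = -1105/4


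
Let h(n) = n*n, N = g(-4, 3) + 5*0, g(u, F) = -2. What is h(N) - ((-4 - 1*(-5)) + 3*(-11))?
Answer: 36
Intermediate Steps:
N = -2 (N = -2 + 5*0 = -2 + 0 = -2)
h(n) = n²
h(N) - ((-4 - 1*(-5)) + 3*(-11)) = (-2)² - ((-4 - 1*(-5)) + 3*(-11)) = 4 - ((-4 + 5) - 33) = 4 - (1 - 33) = 4 - 1*(-32) = 4 + 32 = 36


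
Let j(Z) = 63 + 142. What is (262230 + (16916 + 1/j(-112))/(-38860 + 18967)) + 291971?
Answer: 753354744428/1359355 ≈ 5.5420e+5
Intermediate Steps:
j(Z) = 205
(262230 + (16916 + 1/j(-112))/(-38860 + 18967)) + 291971 = (262230 + (16916 + 1/205)/(-38860 + 18967)) + 291971 = (262230 + (16916 + 1/205)/(-19893)) + 291971 = (262230 + (3467781/205)*(-1/19893)) + 291971 = (262230 - 1155927/1359355) + 291971 = 356462505723/1359355 + 291971 = 753354744428/1359355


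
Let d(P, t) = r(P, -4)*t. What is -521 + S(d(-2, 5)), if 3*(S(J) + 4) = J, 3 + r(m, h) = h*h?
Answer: -1510/3 ≈ -503.33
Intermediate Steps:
r(m, h) = -3 + h² (r(m, h) = -3 + h*h = -3 + h²)
d(P, t) = 13*t (d(P, t) = (-3 + (-4)²)*t = (-3 + 16)*t = 13*t)
S(J) = -4 + J/3
-521 + S(d(-2, 5)) = -521 + (-4 + (13*5)/3) = -521 + (-4 + (⅓)*65) = -521 + (-4 + 65/3) = -521 + 53/3 = -1510/3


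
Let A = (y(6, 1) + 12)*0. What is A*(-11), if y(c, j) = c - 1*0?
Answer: 0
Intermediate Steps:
y(c, j) = c (y(c, j) = c + 0 = c)
A = 0 (A = (6 + 12)*0 = 18*0 = 0)
A*(-11) = 0*(-11) = 0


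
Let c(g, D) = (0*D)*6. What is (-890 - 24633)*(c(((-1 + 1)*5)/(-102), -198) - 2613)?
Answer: 66691599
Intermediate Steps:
c(g, D) = 0 (c(g, D) = 0*6 = 0)
(-890 - 24633)*(c(((-1 + 1)*5)/(-102), -198) - 2613) = (-890 - 24633)*(0 - 2613) = -25523*(-2613) = 66691599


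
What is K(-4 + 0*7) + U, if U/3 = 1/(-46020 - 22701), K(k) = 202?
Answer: 4627213/22907 ≈ 202.00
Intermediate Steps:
U = -1/22907 (U = 3/(-46020 - 22701) = 3/(-68721) = 3*(-1/68721) = -1/22907 ≈ -4.3655e-5)
K(-4 + 0*7) + U = 202 - 1/22907 = 4627213/22907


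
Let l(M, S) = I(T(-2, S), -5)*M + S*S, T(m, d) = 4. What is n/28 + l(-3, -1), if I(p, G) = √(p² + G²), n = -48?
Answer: -5/7 - 3*√41 ≈ -19.924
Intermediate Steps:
I(p, G) = √(G² + p²)
l(M, S) = S² + M*√41 (l(M, S) = √((-5)² + 4²)*M + S*S = √(25 + 16)*M + S² = √41*M + S² = M*√41 + S² = S² + M*√41)
n/28 + l(-3, -1) = -48/28 + ((-1)² - 3*√41) = (1/28)*(-48) + (1 - 3*√41) = -12/7 + (1 - 3*√41) = -5/7 - 3*√41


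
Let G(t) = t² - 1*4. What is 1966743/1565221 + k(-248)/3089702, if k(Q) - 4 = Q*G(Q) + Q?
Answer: -1271177344667/345433318153 ≈ -3.6800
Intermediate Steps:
G(t) = -4 + t² (G(t) = t² - 4 = -4 + t²)
k(Q) = 4 + Q + Q*(-4 + Q²) (k(Q) = 4 + (Q*(-4 + Q²) + Q) = 4 + (Q + Q*(-4 + Q²)) = 4 + Q + Q*(-4 + Q²))
1966743/1565221 + k(-248)/3089702 = 1966743/1565221 + (4 + (-248)³ - 3*(-248))/3089702 = 1966743*(1/1565221) + (4 - 15252992 + 744)*(1/3089702) = 1966743/1565221 - 15252244*1/3089702 = 1966743/1565221 - 1089446/220693 = -1271177344667/345433318153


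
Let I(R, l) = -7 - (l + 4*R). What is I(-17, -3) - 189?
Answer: -125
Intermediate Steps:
I(R, l) = -7 - l - 4*R (I(R, l) = -7 + (-l - 4*R) = -7 - l - 4*R)
I(-17, -3) - 189 = (-7 - 1*(-3) - 4*(-17)) - 189 = (-7 + 3 + 68) - 189 = 64 - 189 = -125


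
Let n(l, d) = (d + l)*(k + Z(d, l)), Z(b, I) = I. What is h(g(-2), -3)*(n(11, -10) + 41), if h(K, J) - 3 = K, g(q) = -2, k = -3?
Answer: 49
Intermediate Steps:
n(l, d) = (-3 + l)*(d + l) (n(l, d) = (d + l)*(-3 + l) = (-3 + l)*(d + l))
h(K, J) = 3 + K
h(g(-2), -3)*(n(11, -10) + 41) = (3 - 2)*((11² - 3*(-10) - 3*11 - 10*11) + 41) = 1*((121 + 30 - 33 - 110) + 41) = 1*(8 + 41) = 1*49 = 49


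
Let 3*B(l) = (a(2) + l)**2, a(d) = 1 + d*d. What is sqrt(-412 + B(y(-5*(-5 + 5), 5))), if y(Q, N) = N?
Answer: 4*I*sqrt(213)/3 ≈ 19.459*I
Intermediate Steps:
a(d) = 1 + d**2
B(l) = (5 + l)**2/3 (B(l) = ((1 + 2**2) + l)**2/3 = ((1 + 4) + l)**2/3 = (5 + l)**2/3)
sqrt(-412 + B(y(-5*(-5 + 5), 5))) = sqrt(-412 + (5 + 5)**2/3) = sqrt(-412 + (1/3)*10**2) = sqrt(-412 + (1/3)*100) = sqrt(-412 + 100/3) = sqrt(-1136/3) = 4*I*sqrt(213)/3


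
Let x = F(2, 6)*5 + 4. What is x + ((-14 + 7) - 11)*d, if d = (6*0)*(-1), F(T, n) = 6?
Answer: 34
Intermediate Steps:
x = 34 (x = 6*5 + 4 = 30 + 4 = 34)
d = 0 (d = 0*(-1) = 0)
x + ((-14 + 7) - 11)*d = 34 + ((-14 + 7) - 11)*0 = 34 + (-7 - 11)*0 = 34 - 18*0 = 34 + 0 = 34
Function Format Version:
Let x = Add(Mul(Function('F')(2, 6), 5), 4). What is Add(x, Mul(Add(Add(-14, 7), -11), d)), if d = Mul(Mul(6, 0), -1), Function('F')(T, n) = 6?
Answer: 34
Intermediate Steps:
x = 34 (x = Add(Mul(6, 5), 4) = Add(30, 4) = 34)
d = 0 (d = Mul(0, -1) = 0)
Add(x, Mul(Add(Add(-14, 7), -11), d)) = Add(34, Mul(Add(Add(-14, 7), -11), 0)) = Add(34, Mul(Add(-7, -11), 0)) = Add(34, Mul(-18, 0)) = Add(34, 0) = 34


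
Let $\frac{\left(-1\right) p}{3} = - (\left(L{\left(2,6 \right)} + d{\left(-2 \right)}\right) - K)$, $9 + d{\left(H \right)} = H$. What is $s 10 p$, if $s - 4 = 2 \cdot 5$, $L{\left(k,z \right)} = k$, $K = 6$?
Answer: $-6300$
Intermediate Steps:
$d{\left(H \right)} = -9 + H$
$s = 14$ ($s = 4 + 2 \cdot 5 = 4 + 10 = 14$)
$p = -45$ ($p = - 3 \left(- (\left(2 - 11\right) - 6)\right) = - 3 \left(- (-9 - 6)\right) = - 3 \left(\left(-1\right) \left(-15\right)\right) = \left(-3\right) 15 = -45$)
$s 10 p = 14 \cdot 10 \left(-45\right) = 14 \left(-450\right) = -6300$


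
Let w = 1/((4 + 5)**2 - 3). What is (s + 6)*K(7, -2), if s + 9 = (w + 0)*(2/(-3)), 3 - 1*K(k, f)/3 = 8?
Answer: 1760/39 ≈ 45.128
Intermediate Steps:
K(k, f) = -15 (K(k, f) = 9 - 3*8 = 9 - 24 = -15)
w = 1/78 (w = 1/(9**2 - 3) = 1/(81 - 3) = 1/78 ≈ 0.012821)
s = -1054/117 (s = -9 + (1/78 + 0)*(2/(-3)) = -9 + (2*(-1/3))/78 = -9 + (1/78)*(-2/3) = -9 - 1/117 = -1054/117 ≈ -9.0085)
(s + 6)*K(7, -2) = (-1054/117 + 6)*(-15) = -352/117*(-15) = 1760/39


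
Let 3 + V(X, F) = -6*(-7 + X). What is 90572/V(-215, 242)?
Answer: 90572/1329 ≈ 68.151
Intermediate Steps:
V(X, F) = 39 - 6*X (V(X, F) = -3 - 6*(-7 + X) = -3 + (42 - 6*X) = 39 - 6*X)
90572/V(-215, 242) = 90572/(39 - 6*(-215)) = 90572/(39 + 1290) = 90572/1329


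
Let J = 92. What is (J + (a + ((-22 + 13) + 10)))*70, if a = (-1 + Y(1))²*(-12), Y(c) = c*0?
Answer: 5670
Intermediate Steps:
Y(c) = 0
a = -12 (a = (-1 + 0)²*(-12) = (-1)²*(-12) = 1*(-12) = -12)
(J + (a + ((-22 + 13) + 10)))*70 = (92 + (-12 + ((-22 + 13) + 10)))*70 = (92 + (-12 + (-9 + 10)))*70 = (92 + (-12 + 1))*70 = (92 - 11)*70 = 81*70 = 5670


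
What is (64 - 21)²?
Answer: 1849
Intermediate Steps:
(64 - 21)² = 43² = 1849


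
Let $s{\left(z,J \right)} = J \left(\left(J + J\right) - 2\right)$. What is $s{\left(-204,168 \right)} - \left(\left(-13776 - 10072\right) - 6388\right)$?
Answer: $86348$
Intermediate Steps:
$s{\left(z,J \right)} = J \left(-2 + 2 J\right)$ ($s{\left(z,J \right)} = J \left(2 J - 2\right) = J \left(-2 + 2 J\right)$)
$s{\left(-204,168 \right)} - \left(\left(-13776 - 10072\right) - 6388\right) = 2 \cdot 168 \left(-1 + 168\right) - \left(\left(-13776 - 10072\right) - 6388\right) = 2 \cdot 168 \cdot 167 - \left(-23848 - 6388\right) = 56112 - -30236 = 56112 + 30236 = 86348$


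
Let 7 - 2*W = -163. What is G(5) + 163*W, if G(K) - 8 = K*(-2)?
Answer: 13853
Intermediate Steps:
G(K) = 8 - 2*K (G(K) = 8 + K*(-2) = 8 - 2*K)
W = 85 (W = 7/2 - ½*(-163) = 7/2 + 163/2 = 85)
G(5) + 163*W = (8 - 2*5) + 163*85 = (8 - 10) + 13855 = -2 + 13855 = 13853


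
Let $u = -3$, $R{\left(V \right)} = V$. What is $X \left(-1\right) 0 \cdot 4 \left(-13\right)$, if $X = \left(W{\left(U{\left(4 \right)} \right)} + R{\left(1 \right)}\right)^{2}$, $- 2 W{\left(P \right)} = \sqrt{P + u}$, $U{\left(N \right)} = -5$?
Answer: $0$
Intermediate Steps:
$W{\left(P \right)} = - \frac{\sqrt{-3 + P}}{2}$ ($W{\left(P \right)} = - \frac{\sqrt{P - 3}}{2} = - \frac{\sqrt{-3 + P}}{2}$)
$X = \left(1 - i \sqrt{2}\right)^{2}$ ($X = \left(- \frac{\sqrt{-3 - 5}}{2} + 1\right)^{2} = \left(- \frac{\sqrt{-8}}{2} + 1\right)^{2} = \left(- \frac{2 i \sqrt{2}}{2} + 1\right)^{2} = \left(- i \sqrt{2} + 1\right)^{2} = \left(1 - i \sqrt{2}\right)^{2} \approx -1.0 - 2.8284 i$)
$X \left(-1\right) 0 \cdot 4 \left(-13\right) = \left(1 - i \sqrt{2}\right)^{2} \left(-1\right) 0 \cdot 4 \left(-13\right) = \left(1 - i \sqrt{2}\right)^{2} \cdot 0 \cdot 4 \left(-13\right) = \left(1 - i \sqrt{2}\right)^{2} \cdot 0 \left(-13\right) = 0 \left(-13\right) = 0$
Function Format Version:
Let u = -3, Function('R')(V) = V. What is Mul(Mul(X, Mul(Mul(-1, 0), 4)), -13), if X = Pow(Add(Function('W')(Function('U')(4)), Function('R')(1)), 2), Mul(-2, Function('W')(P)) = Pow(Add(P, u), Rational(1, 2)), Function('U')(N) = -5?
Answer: 0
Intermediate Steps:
Function('W')(P) = Mul(Rational(-1, 2), Pow(Add(-3, P), Rational(1, 2))) (Function('W')(P) = Mul(Rational(-1, 2), Pow(Add(P, -3), Rational(1, 2))) = Mul(Rational(-1, 2), Pow(Add(-3, P), Rational(1, 2))))
X = Pow(Add(1, Mul(-1, I, Pow(2, Rational(1, 2)))), 2) (X = Pow(Add(Mul(Rational(-1, 2), Pow(Add(-3, -5), Rational(1, 2))), 1), 2) = Pow(Add(Mul(Rational(-1, 2), Pow(-8, Rational(1, 2))), 1), 2) = Pow(Add(Mul(Rational(-1, 2), Mul(2, I, Pow(2, Rational(1, 2)))), 1), 2) = Pow(Add(Mul(-1, I, Pow(2, Rational(1, 2))), 1), 2) = Pow(Add(1, Mul(-1, I, Pow(2, Rational(1, 2)))), 2) ≈ Add(-1.0000, Mul(-2.8284, I)))
Mul(Mul(X, Mul(Mul(-1, 0), 4)), -13) = Mul(Mul(Pow(Add(1, Mul(-1, I, Pow(2, Rational(1, 2)))), 2), Mul(Mul(-1, 0), 4)), -13) = Mul(Mul(Pow(Add(1, Mul(-1, I, Pow(2, Rational(1, 2)))), 2), Mul(0, 4)), -13) = Mul(Mul(Pow(Add(1, Mul(-1, I, Pow(2, Rational(1, 2)))), 2), 0), -13) = Mul(0, -13) = 0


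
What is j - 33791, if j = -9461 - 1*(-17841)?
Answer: -25411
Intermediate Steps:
j = 8380 (j = -9461 + 17841 = 8380)
j - 33791 = 8380 - 33791 = -25411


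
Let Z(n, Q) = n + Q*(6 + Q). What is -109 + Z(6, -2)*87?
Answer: -283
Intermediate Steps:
-109 + Z(6, -2)*87 = -109 + (6 + (-2)² + 6*(-2))*87 = -109 + (6 + 4 - 12)*87 = -109 - 2*87 = -109 - 174 = -283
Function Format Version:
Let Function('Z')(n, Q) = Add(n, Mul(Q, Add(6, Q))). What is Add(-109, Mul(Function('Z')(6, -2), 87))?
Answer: -283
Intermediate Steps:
Add(-109, Mul(Function('Z')(6, -2), 87)) = Add(-109, Mul(Add(6, Pow(-2, 2), Mul(6, -2)), 87)) = Add(-109, Mul(Add(6, 4, -12), 87)) = Add(-109, Mul(-2, 87)) = Add(-109, -174) = -283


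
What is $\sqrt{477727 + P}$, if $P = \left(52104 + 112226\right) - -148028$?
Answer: $\sqrt{790085} \approx 888.87$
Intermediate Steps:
$P = 312358$ ($P = 164330 + 148028 = 312358$)
$\sqrt{477727 + P} = \sqrt{477727 + 312358} = \sqrt{790085}$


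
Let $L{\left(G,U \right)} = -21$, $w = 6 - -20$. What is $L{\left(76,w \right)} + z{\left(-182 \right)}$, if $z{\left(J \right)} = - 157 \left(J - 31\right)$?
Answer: $33420$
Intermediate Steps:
$z{\left(J \right)} = 4867 - 157 J$ ($z{\left(J \right)} = - 157 \left(-31 + J\right) = 4867 - 157 J$)
$w = 26$ ($w = 6 + 20 = 26$)
$L{\left(76,w \right)} + z{\left(-182 \right)} = -21 + \left(4867 - -28574\right) = -21 + \left(4867 + 28574\right) = -21 + 33441 = 33420$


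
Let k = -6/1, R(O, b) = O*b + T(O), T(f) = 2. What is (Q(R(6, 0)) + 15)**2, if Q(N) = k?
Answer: 81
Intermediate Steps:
R(O, b) = 2 + O*b (R(O, b) = O*b + 2 = 2 + O*b)
k = -6 (k = -6*1 = -6)
Q(N) = -6
(Q(R(6, 0)) + 15)**2 = (-6 + 15)**2 = 9**2 = 81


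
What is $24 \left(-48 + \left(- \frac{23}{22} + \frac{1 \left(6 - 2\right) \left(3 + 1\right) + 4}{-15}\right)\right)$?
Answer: $- \frac{13300}{11} \approx -1209.1$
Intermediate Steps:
$24 \left(-48 + \left(- \frac{23}{22} + \frac{1 \left(6 - 2\right) \left(3 + 1\right) + 4}{-15}\right)\right) = 24 \left(-48 + \left(\left(-23\right) \frac{1}{22} + \left(1 \cdot 4 \cdot 4 + 4\right) \left(- \frac{1}{15}\right)\right)\right) = 24 \left(-48 + \left(- \frac{23}{22} + \left(1 \cdot 16 + 4\right) \left(- \frac{1}{15}\right)\right)\right) = 24 \left(-48 + \left(- \frac{23}{22} + \left(16 + 4\right) \left(- \frac{1}{15}\right)\right)\right) = 24 \left(-48 + \left(- \frac{23}{22} + 20 \left(- \frac{1}{15}\right)\right)\right) = 24 \left(-48 - \frac{157}{66}\right) = 24 \left(- \frac{3325}{66}\right) = - \frac{13300}{11}$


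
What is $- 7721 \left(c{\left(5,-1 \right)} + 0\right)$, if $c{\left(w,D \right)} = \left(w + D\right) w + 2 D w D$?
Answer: $-231630$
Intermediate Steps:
$c{\left(w,D \right)} = w \left(D + w\right) + 2 w D^{2}$ ($c{\left(w,D \right)} = \left(D + w\right) w + 2 D D w = w \left(D + w\right) + 2 w D^{2}$)
$- 7721 \left(c{\left(5,-1 \right)} + 0\right) = - 7721 \left(5 \left(-1 + 5 + 2 \left(-1\right)^{2}\right) + 0\right) = - 7721 \left(5 \left(-1 + 5 + 2 \cdot 1\right) + 0\right) = - 7721 \left(5 \left(-1 + 5 + 2\right) + 0\right) = - 7721 \left(5 \cdot 6 + 0\right) = - 7721 \left(30 + 0\right) = \left(-7721\right) 30 = -231630$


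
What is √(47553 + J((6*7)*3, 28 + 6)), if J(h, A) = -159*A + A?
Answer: √42181 ≈ 205.38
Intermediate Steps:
J(h, A) = -158*A
√(47553 + J((6*7)*3, 28 + 6)) = √(47553 - 158*(28 + 6)) = √(47553 - 158*34) = √(47553 - 5372) = √42181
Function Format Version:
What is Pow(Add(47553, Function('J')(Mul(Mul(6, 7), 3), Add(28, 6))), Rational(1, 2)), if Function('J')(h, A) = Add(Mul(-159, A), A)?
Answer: Pow(42181, Rational(1, 2)) ≈ 205.38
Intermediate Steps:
Function('J')(h, A) = Mul(-158, A)
Pow(Add(47553, Function('J')(Mul(Mul(6, 7), 3), Add(28, 6))), Rational(1, 2)) = Pow(Add(47553, Mul(-158, Add(28, 6))), Rational(1, 2)) = Pow(Add(47553, Mul(-158, 34)), Rational(1, 2)) = Pow(Add(47553, -5372), Rational(1, 2)) = Pow(42181, Rational(1, 2))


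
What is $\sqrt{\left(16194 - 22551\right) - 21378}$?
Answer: $43 i \sqrt{15} \approx 166.54 i$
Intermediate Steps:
$\sqrt{\left(16194 - 22551\right) - 21378} = \sqrt{-6357 - 21378} = \sqrt{-27735} = 43 i \sqrt{15}$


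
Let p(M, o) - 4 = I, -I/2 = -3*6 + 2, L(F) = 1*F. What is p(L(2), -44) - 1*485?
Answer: -449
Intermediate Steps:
L(F) = F
I = 32 (I = -2*(-3*6 + 2) = -2*(-18 + 2) = -2*(-16) = 32)
p(M, o) = 36 (p(M, o) = 4 + 32 = 36)
p(L(2), -44) - 1*485 = 36 - 1*485 = 36 - 485 = -449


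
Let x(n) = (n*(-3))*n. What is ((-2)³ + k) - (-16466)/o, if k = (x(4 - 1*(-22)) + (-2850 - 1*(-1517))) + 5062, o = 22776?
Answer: 19288117/11388 ≈ 1693.7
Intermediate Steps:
x(n) = -3*n² (x(n) = (-3*n)*n = -3*n²)
k = 1701 (k = (-3*(4 - 1*(-22))² + (-2850 - 1*(-1517))) + 5062 = (-3*(4 + 22)² + (-2850 + 1517)) + 5062 = (-3*26² - 1333) + 5062 = (-3*676 - 1333) + 5062 = (-2028 - 1333) + 5062 = -3361 + 5062 = 1701)
((-2)³ + k) - (-16466)/o = ((-2)³ + 1701) - (-16466)/22776 = (-8 + 1701) - (-16466)/22776 = 1693 - 1*(-8233/11388) = 1693 + 8233/11388 = 19288117/11388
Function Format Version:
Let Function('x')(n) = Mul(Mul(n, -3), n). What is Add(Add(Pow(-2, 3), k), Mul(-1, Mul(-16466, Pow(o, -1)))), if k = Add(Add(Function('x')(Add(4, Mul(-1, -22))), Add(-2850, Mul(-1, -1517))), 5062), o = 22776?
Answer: Rational(19288117, 11388) ≈ 1693.7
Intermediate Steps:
Function('x')(n) = Mul(-3, Pow(n, 2)) (Function('x')(n) = Mul(Mul(-3, n), n) = Mul(-3, Pow(n, 2)))
k = 1701 (k = Add(Add(Mul(-3, Pow(Add(4, Mul(-1, -22)), 2)), Add(-2850, Mul(-1, -1517))), 5062) = Add(Add(Mul(-3, Pow(Add(4, 22), 2)), Add(-2850, 1517)), 5062) = Add(Add(Mul(-3, Pow(26, 2)), -1333), 5062) = Add(Add(Mul(-3, 676), -1333), 5062) = Add(Add(-2028, -1333), 5062) = Add(-3361, 5062) = 1701)
Add(Add(Pow(-2, 3), k), Mul(-1, Mul(-16466, Pow(o, -1)))) = Add(Add(Pow(-2, 3), 1701), Mul(-1, Mul(-16466, Pow(22776, -1)))) = Add(Add(-8, 1701), Mul(-1, Mul(-16466, Rational(1, 22776)))) = Add(1693, Mul(-1, Rational(-8233, 11388))) = Add(1693, Rational(8233, 11388)) = Rational(19288117, 11388)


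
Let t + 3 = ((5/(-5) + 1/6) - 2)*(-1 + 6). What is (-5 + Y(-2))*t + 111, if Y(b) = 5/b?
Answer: 959/4 ≈ 239.75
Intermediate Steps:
t = -103/6 (t = -3 + ((5/(-5) + 1/6) - 2)*(-1 + 6) = -3 + ((5*(-⅕) + 1*(⅙)) - 2)*5 = -3 + ((-1 + ⅙) - 2)*5 = -3 + (-⅚ - 2)*5 = -3 - 17/6*5 = -3 - 85/6 = -103/6 ≈ -17.167)
(-5 + Y(-2))*t + 111 = (-5 + 5/(-2))*(-103/6) + 111 = (-5 + 5*(-½))*(-103/6) + 111 = (-5 - 5/2)*(-103/6) + 111 = -15/2*(-103/6) + 111 = 515/4 + 111 = 959/4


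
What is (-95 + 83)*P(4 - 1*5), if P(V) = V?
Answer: 12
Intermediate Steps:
(-95 + 83)*P(4 - 1*5) = (-95 + 83)*(4 - 1*5) = -12*(4 - 5) = -12*(-1) = 12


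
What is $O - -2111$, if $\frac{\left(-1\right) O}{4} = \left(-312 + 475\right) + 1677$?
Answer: $-5249$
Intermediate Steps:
$O = -7360$ ($O = - 4 \left(\left(-312 + 475\right) + 1677\right) = - 4 \left(163 + 1677\right) = \left(-4\right) 1840 = -7360$)
$O - -2111 = -7360 - -2111 = -7360 + 2111 = -5249$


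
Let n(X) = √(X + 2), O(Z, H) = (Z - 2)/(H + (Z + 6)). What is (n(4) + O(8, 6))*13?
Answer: 39/10 + 13*√6 ≈ 35.743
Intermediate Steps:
O(Z, H) = (-2 + Z)/(6 + H + Z) (O(Z, H) = (-2 + Z)/(H + (6 + Z)) = (-2 + Z)/(6 + H + Z))
n(X) = √(2 + X)
(n(4) + O(8, 6))*13 = (√(2 + 4) + (-2 + 8)/(6 + 6 + 8))*13 = (√6 + 6/20)*13 = (√6 + (1/20)*6)*13 = (√6 + 3/10)*13 = (3/10 + √6)*13 = 39/10 + 13*√6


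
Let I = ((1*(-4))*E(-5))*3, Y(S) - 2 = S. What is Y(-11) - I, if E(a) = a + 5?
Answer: -9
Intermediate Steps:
E(a) = 5 + a
Y(S) = 2 + S
I = 0 (I = ((1*(-4))*(5 - 5))*3 = -4*0*3 = 0*3 = 0)
Y(-11) - I = (2 - 11) - 1*0 = -9 + 0 = -9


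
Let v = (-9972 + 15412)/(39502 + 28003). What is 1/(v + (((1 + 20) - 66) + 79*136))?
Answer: 13501/144448287 ≈ 9.3466e-5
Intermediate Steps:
v = 1088/13501 (v = 5440/67505 = 5440*(1/67505) = 1088/13501 ≈ 0.080587)
1/(v + (((1 + 20) - 66) + 79*136)) = 1/(1088/13501 + (((1 + 20) - 66) + 79*136)) = 1/(1088/13501 + ((21 - 66) + 10744)) = 1/(1088/13501 + (-45 + 10744)) = 1/(1088/13501 + 10699) = 1/(144448287/13501) = 13501/144448287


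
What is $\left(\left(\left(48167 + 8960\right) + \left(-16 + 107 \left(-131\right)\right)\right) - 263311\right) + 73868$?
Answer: $-146349$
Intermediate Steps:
$\left(\left(\left(48167 + 8960\right) + \left(-16 + 107 \left(-131\right)\right)\right) - 263311\right) + 73868 = \left(\left(57127 - 14033\right) - 263311\right) + 73868 = \left(43094 - 263311\right) + 73868 = -220217 + 73868 = -146349$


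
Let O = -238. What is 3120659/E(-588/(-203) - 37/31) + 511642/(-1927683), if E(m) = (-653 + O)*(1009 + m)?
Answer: -646919754275543/173401983099774 ≈ -3.7308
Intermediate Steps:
E(m) = -899019 - 891*m (E(m) = (-653 - 238)*(1009 + m) = -891*(1009 + m) = -899019 - 891*m)
3120659/E(-588/(-203) - 37/31) + 511642/(-1927683) = 3120659/(-899019 - 891*(-588/(-203) - 37/31)) + 511642/(-1927683) = 3120659/(-899019 - 891*(-588*(-1/203) - 37*1/31)) + 511642*(-1/1927683) = 3120659/(-899019 - 891*(84/29 - 37/31)) - 511642/1927683 = 3120659/(-899019 - 891*1531/899) - 511642/1927683 = 3120659/(-899019 - 1364121/899) - 511642/1927683 = 3120659/(-809582202/899) - 511642/1927683 = 3120659*(-899/809582202) - 511642/1927683 = -2805472441/809582202 - 511642/1927683 = -646919754275543/173401983099774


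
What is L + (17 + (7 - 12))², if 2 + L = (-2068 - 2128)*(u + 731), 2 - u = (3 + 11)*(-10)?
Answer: -3662966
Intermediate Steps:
u = 142 (u = 2 - (3 + 11)*(-10) = 2 - 14*(-10) = 2 - 1*(-140) = 2 + 140 = 142)
L = -3663110 (L = -2 + (-2068 - 2128)*(142 + 731) = -2 - 4196*873 = -2 - 3663108 = -3663110)
L + (17 + (7 - 12))² = -3663110 + (17 + (7 - 12))² = -3663110 + (17 - 5)² = -3663110 + 12² = -3663110 + 144 = -3662966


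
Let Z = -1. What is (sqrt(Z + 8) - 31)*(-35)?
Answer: 1085 - 35*sqrt(7) ≈ 992.40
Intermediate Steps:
(sqrt(Z + 8) - 31)*(-35) = (sqrt(-1 + 8) - 31)*(-35) = (sqrt(7) - 31)*(-35) = (-31 + sqrt(7))*(-35) = 1085 - 35*sqrt(7)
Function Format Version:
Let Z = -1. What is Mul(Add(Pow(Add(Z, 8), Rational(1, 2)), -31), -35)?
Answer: Add(1085, Mul(-35, Pow(7, Rational(1, 2)))) ≈ 992.40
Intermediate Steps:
Mul(Add(Pow(Add(Z, 8), Rational(1, 2)), -31), -35) = Mul(Add(Pow(Add(-1, 8), Rational(1, 2)), -31), -35) = Mul(Add(Pow(7, Rational(1, 2)), -31), -35) = Mul(Add(-31, Pow(7, Rational(1, 2))), -35) = Add(1085, Mul(-35, Pow(7, Rational(1, 2))))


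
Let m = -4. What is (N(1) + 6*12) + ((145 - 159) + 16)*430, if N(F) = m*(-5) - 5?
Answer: 947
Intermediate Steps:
N(F) = 15 (N(F) = -4*(-5) - 5 = 20 - 5 = 15)
(N(1) + 6*12) + ((145 - 159) + 16)*430 = (15 + 6*12) + ((145 - 159) + 16)*430 = (15 + 72) + (-14 + 16)*430 = 87 + 2*430 = 87 + 860 = 947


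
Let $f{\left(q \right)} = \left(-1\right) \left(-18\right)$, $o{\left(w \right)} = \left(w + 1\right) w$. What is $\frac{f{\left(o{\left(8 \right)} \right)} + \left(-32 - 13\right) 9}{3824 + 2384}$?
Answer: $- \frac{387}{6208} \approx -0.062339$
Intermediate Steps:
$o{\left(w \right)} = w \left(1 + w\right)$ ($o{\left(w \right)} = \left(1 + w\right) w = w \left(1 + w\right)$)
$f{\left(q \right)} = 18$
$\frac{f{\left(o{\left(8 \right)} \right)} + \left(-32 - 13\right) 9}{3824 + 2384} = \frac{18 + \left(-32 - 13\right) 9}{3824 + 2384} = \frac{18 - 405}{6208} = \left(18 - 405\right) \frac{1}{6208} = \left(-387\right) \frac{1}{6208} = - \frac{387}{6208}$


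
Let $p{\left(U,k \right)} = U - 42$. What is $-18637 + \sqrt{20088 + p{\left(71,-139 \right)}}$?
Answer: $-18637 + \sqrt{20117} \approx -18495.0$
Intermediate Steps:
$p{\left(U,k \right)} = -42 + U$ ($p{\left(U,k \right)} = U - 42 = -42 + U$)
$-18637 + \sqrt{20088 + p{\left(71,-139 \right)}} = -18637 + \sqrt{20088 + \left(-42 + 71\right)} = -18637 + \sqrt{20088 + 29} = -18637 + \sqrt{20117}$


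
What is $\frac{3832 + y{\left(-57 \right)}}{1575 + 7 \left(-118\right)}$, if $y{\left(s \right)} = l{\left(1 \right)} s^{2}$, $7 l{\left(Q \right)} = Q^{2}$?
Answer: $\frac{30073}{5243} \approx 5.7358$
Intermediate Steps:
$l{\left(Q \right)} = \frac{Q^{2}}{7}$
$y{\left(s \right)} = \frac{s^{2}}{7}$ ($y{\left(s \right)} = \frac{1^{2}}{7} s^{2} = \frac{1}{7} \cdot 1 s^{2} = \frac{s^{2}}{7}$)
$\frac{3832 + y{\left(-57 \right)}}{1575 + 7 \left(-118\right)} = \frac{3832 + \frac{\left(-57\right)^{2}}{7}}{1575 + 7 \left(-118\right)} = \frac{3832 + \frac{1}{7} \cdot 3249}{1575 - 826} = \frac{3832 + \frac{3249}{7}}{749} = \frac{30073}{7} \cdot \frac{1}{749} = \frac{30073}{5243}$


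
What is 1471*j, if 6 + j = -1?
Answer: -10297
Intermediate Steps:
j = -7 (j = -6 - 1 = -7)
1471*j = 1471*(-7) = -10297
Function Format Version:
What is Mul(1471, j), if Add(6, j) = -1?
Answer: -10297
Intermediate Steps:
j = -7 (j = Add(-6, -1) = -7)
Mul(1471, j) = Mul(1471, -7) = -10297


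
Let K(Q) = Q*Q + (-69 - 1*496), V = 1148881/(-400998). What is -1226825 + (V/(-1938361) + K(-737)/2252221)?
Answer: -40522341832244257669429/33030260868443046 ≈ -1.2268e+6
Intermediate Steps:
V = -21677/7566 (V = 1148881*(-1/400998) = -21677/7566 ≈ -2.8651)
K(Q) = -565 + Q² (K(Q) = Q² + (-69 - 496) = Q² - 565 = -565 + Q²)
-1226825 + (V/(-1938361) + K(-737)/2252221) = -1226825 + (-21677/7566/(-1938361) + (-565 + (-737)²)/2252221) = -1226825 + (-21677/7566*(-1/1938361) + (-565 + 543169)*(1/2252221)) = -1226825 + (21677/14665639326 + 542604*(1/2252221)) = -1226825 + (21677/14665639326 + 542604/2252221) = -1226825 + 7957683382239521/33030260868443046 = -40522341832244257669429/33030260868443046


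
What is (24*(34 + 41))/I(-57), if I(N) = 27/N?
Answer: -3800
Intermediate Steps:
(24*(34 + 41))/I(-57) = (24*(34 + 41))/((27/(-57))) = (24*75)/((27*(-1/57))) = 1800/(-9/19) = 1800*(-19/9) = -3800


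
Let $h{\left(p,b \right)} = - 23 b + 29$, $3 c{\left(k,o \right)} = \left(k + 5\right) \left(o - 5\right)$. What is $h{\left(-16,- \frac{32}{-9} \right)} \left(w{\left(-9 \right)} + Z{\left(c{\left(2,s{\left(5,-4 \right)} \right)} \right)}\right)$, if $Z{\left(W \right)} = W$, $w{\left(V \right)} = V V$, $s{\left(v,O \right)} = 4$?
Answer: $- \frac{112100}{27} \approx -4151.9$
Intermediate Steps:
$c{\left(k,o \right)} = \frac{\left(-5 + o\right) \left(5 + k\right)}{3}$ ($c{\left(k,o \right)} = \frac{\left(k + 5\right) \left(o - 5\right)}{3} = \frac{\left(5 + k\right) \left(-5 + o\right)}{3} = \frac{\left(-5 + o\right) \left(5 + k\right)}{3}$)
$w{\left(V \right)} = V^{2}$
$h{\left(p,b \right)} = 29 - 23 b$
$h{\left(-16,- \frac{32}{-9} \right)} \left(w{\left(-9 \right)} + Z{\left(c{\left(2,s{\left(5,-4 \right)} \right)} \right)}\right) = \left(29 - 23 \left(- \frac{32}{-9}\right)\right) \left(\left(-9\right)^{2} + \left(- \frac{25}{3} - \frac{10}{3} + \frac{5}{3} \cdot 4 + \frac{1}{3} \cdot 2 \cdot 4\right)\right) = \left(29 - 23 \left(\left(-32\right) \left(- \frac{1}{9}\right)\right)\right) \left(81 + \left(- \frac{25}{3} - \frac{10}{3} + \frac{20}{3} + \frac{8}{3}\right)\right) = \left(29 - \frac{736}{9}\right) \left(81 - \frac{7}{3}\right) = \left(29 - \frac{736}{9}\right) \frac{236}{3} = \left(- \frac{475}{9}\right) \frac{236}{3} = - \frac{112100}{27}$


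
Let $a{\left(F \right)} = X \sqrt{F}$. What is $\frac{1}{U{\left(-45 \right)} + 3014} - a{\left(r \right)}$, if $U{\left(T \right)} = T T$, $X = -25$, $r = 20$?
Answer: $\frac{1}{5039} + 50 \sqrt{5} \approx 111.8$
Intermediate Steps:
$U{\left(T \right)} = T^{2}$
$a{\left(F \right)} = - 25 \sqrt{F}$
$\frac{1}{U{\left(-45 \right)} + 3014} - a{\left(r \right)} = \frac{1}{\left(-45\right)^{2} + 3014} - - 25 \sqrt{20} = \frac{1}{2025 + 3014} - - 25 \cdot 2 \sqrt{5} = \frac{1}{5039} - - 50 \sqrt{5} = \frac{1}{5039} + 50 \sqrt{5}$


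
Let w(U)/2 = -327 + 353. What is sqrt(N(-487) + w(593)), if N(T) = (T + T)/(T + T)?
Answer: sqrt(53) ≈ 7.2801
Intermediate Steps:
w(U) = 52 (w(U) = 2*(-327 + 353) = 2*26 = 52)
N(T) = 1 (N(T) = (2*T)/((2*T)) = (2*T)*(1/(2*T)) = 1)
sqrt(N(-487) + w(593)) = sqrt(1 + 52) = sqrt(53)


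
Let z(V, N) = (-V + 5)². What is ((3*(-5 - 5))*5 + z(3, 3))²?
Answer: 21316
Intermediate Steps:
z(V, N) = (5 - V)²
((3*(-5 - 5))*5 + z(3, 3))² = ((3*(-5 - 5))*5 + (-5 + 3)²)² = ((3*(-10))*5 + (-2)²)² = (-30*5 + 4)² = (-150 + 4)² = (-146)² = 21316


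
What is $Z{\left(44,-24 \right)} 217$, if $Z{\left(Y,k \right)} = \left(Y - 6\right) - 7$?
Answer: $6727$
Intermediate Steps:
$Z{\left(Y,k \right)} = -13 + Y$ ($Z{\left(Y,k \right)} = \left(-6 + Y\right) - 7 = -13 + Y$)
$Z{\left(44,-24 \right)} 217 = \left(-13 + 44\right) 217 = 31 \cdot 217 = 6727$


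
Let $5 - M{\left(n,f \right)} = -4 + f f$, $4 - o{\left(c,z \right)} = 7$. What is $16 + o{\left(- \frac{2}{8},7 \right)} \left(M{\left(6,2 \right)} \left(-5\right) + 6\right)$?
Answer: $73$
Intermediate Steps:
$o{\left(c,z \right)} = -3$ ($o{\left(c,z \right)} = 4 - 7 = -3$)
$M{\left(n,f \right)} = 9 - f^{2}$ ($M{\left(n,f \right)} = 5 - \left(-4 + f f\right) = 5 - \left(-4 + f^{2}\right) = 9 - f^{2}$)
$16 + o{\left(- \frac{2}{8},7 \right)} \left(M{\left(6,2 \right)} \left(-5\right) + 6\right) = 16 - 3 \left(\left(9 - 2^{2}\right) \left(-5\right) + 6\right) = 16 - 3 \left(\left(9 - 4\right) \left(-5\right) + 6\right) = 16 - 3 \left(5 \left(-5\right) + 6\right) = 16 - 3 \left(-25 + 6\right) = 16 - -57 = 16 + 57 = 73$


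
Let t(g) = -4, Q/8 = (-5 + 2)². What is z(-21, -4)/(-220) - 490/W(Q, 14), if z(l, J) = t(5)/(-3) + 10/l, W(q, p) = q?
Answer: -94379/13860 ≈ -6.8094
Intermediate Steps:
Q = 72 (Q = 8*(-5 + 2)² = 8*(-3)² = 8*9 = 72)
z(l, J) = 4/3 + 10/l (z(l, J) = -4/(-3) + 10/l = -4*(-⅓) + 10/l = 4/3 + 10/l)
z(-21, -4)/(-220) - 490/W(Q, 14) = (4/3 + 10/(-21))/(-220) - 490/72 = (4/3 + 10*(-1/21))*(-1/220) - 490*1/72 = (4/3 - 10/21)*(-1/220) - 245/36 = (6/7)*(-1/220) - 245/36 = -3/770 - 245/36 = -94379/13860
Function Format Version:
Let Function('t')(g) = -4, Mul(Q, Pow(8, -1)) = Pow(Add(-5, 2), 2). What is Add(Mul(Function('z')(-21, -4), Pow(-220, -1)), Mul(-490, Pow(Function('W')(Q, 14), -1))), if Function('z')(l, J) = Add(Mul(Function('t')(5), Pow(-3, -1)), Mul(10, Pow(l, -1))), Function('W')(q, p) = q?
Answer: Rational(-94379, 13860) ≈ -6.8094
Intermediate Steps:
Q = 72 (Q = Mul(8, Pow(Add(-5, 2), 2)) = Mul(8, Pow(-3, 2)) = Mul(8, 9) = 72)
Function('z')(l, J) = Add(Rational(4, 3), Mul(10, Pow(l, -1))) (Function('z')(l, J) = Add(Mul(-4, Pow(-3, -1)), Mul(10, Pow(l, -1))) = Add(Mul(-4, Rational(-1, 3)), Mul(10, Pow(l, -1))) = Add(Rational(4, 3), Mul(10, Pow(l, -1))))
Add(Mul(Function('z')(-21, -4), Pow(-220, -1)), Mul(-490, Pow(Function('W')(Q, 14), -1))) = Add(Mul(Add(Rational(4, 3), Mul(10, Pow(-21, -1))), Pow(-220, -1)), Mul(-490, Pow(72, -1))) = Add(Mul(Add(Rational(4, 3), Mul(10, Rational(-1, 21))), Rational(-1, 220)), Mul(-490, Rational(1, 72))) = Add(Mul(Add(Rational(4, 3), Rational(-10, 21)), Rational(-1, 220)), Rational(-245, 36)) = Add(Mul(Rational(6, 7), Rational(-1, 220)), Rational(-245, 36)) = Add(Rational(-3, 770), Rational(-245, 36)) = Rational(-94379, 13860)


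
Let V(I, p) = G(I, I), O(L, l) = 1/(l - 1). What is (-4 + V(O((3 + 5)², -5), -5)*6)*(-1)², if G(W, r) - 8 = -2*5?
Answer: -16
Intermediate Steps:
G(W, r) = -2 (G(W, r) = 8 - 2*5 = 8 - 10 = -2)
O(L, l) = 1/(-1 + l)
V(I, p) = -2
(-4 + V(O((3 + 5)², -5), -5)*6)*(-1)² = (-4 - 2*6)*(-1)² = (-4 - 12)*1 = -16*1 = -16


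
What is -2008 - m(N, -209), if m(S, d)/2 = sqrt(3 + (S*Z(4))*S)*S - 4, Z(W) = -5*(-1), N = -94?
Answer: -2000 + 188*sqrt(44183) ≈ 37517.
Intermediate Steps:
Z(W) = 5
m(S, d) = -8 + 2*S*sqrt(3 + 5*S**2) (m(S, d) = 2*(sqrt(3 + (S*5)*S)*S - 4) = 2*(sqrt(3 + (5*S)*S)*S - 4) = 2*(sqrt(3 + 5*S**2)*S - 4) = 2*(S*sqrt(3 + 5*S**2) - 4) = 2*(-4 + S*sqrt(3 + 5*S**2)) = -8 + 2*S*sqrt(3 + 5*S**2))
-2008 - m(N, -209) = -2008 - (-8 + 2*(-94)*sqrt(3 + 5*(-94)**2)) = -2008 - (-8 + 2*(-94)*sqrt(3 + 5*8836)) = -2008 - (-8 + 2*(-94)*sqrt(3 + 44180)) = -2008 - (-8 + 2*(-94)*sqrt(44183)) = -2008 - (-8 - 188*sqrt(44183)) = -2008 + (8 + 188*sqrt(44183)) = -2000 + 188*sqrt(44183)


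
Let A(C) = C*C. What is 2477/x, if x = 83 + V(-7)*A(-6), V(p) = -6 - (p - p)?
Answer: -2477/133 ≈ -18.624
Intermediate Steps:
A(C) = C²
V(p) = -6 (V(p) = -6 - 1*0 = -6 + 0 = -6)
x = -133 (x = 83 - 6*(-6)² = 83 - 6*36 = 83 - 216 = -133)
2477/x = 2477/(-133) = 2477*(-1/133) = -2477/133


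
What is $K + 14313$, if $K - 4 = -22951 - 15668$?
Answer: $-24302$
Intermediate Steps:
$K = -38615$ ($K = 4 - 38619 = -38615$)
$K + 14313 = -38615 + 14313 = -24302$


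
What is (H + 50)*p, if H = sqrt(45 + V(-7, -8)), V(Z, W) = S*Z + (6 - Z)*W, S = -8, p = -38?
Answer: -1900 - 38*I*sqrt(3) ≈ -1900.0 - 65.818*I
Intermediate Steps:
V(Z, W) = -8*Z + W*(6 - Z) (V(Z, W) = -8*Z + (6 - Z)*W = -8*Z + W*(6 - Z))
H = I*sqrt(3) (H = sqrt(45 + (-8*(-7) + 6*(-8) - 1*(-8)*(-7))) = sqrt(45 + (56 - 48 - 56)) = sqrt(45 - 48) = sqrt(-3) = I*sqrt(3) ≈ 1.732*I)
(H + 50)*p = (I*sqrt(3) + 50)*(-38) = (50 + I*sqrt(3))*(-38) = -1900 - 38*I*sqrt(3)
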